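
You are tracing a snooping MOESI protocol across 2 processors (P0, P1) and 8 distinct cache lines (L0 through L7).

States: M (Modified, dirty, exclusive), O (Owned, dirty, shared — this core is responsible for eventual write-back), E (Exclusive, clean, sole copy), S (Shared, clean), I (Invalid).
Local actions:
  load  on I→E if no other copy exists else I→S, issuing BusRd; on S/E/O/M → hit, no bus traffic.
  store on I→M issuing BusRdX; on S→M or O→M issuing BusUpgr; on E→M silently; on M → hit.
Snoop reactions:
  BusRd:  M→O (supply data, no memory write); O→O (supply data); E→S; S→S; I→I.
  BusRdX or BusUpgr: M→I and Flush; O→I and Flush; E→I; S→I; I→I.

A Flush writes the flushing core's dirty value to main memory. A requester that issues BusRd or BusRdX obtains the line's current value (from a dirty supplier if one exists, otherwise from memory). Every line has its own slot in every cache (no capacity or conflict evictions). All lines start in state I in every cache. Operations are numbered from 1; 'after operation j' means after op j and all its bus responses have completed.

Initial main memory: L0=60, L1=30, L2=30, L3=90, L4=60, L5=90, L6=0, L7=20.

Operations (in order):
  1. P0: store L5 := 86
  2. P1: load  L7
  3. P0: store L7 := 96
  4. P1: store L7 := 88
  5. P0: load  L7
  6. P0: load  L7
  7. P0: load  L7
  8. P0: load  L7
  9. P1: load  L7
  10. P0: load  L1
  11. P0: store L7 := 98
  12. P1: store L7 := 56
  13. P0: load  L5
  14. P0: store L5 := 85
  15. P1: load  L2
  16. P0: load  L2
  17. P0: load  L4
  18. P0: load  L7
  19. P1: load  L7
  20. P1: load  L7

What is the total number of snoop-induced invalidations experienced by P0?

  op1 P0: store L5 := 86 → M/I on L5; bus BusRdX; mem=90
  op2 P1: load  L7 → I/E on L7; bus BusRd; mem=20
  op3 P0: store L7 := 96 → M/I on L7; bus BusRdX; mem=20
  op4 P1: store L7 := 88 → I/M on L7; bus BusRdX Flush; mem=96
  op5 P0: load  L7 → S/O on L7; bus BusRd; mem=96
  op6 P0: load  L7 → S/O on L7; bus (none); mem=96
  op7 P0: load  L7 → S/O on L7; bus (none); mem=96
  op8 P0: load  L7 → S/O on L7; bus (none); mem=96
  op9 P1: load  L7 → S/O on L7; bus (none); mem=96
  op10 P0: load  L1 → E/I on L1; bus BusRd; mem=30
  op11 P0: store L7 := 98 → M/I on L7; bus BusUpgr Flush; mem=88
  op12 P1: store L7 := 56 → I/M on L7; bus BusRdX Flush; mem=98
  op13 P0: load  L5 → M/I on L5; bus (none); mem=90
  op14 P0: store L5 := 85 → M/I on L5; bus (none); mem=90
  op15 P1: load  L2 → I/E on L2; bus BusRd; mem=30
  op16 P0: load  L2 → S/S on L2; bus BusRd; mem=30
  op17 P0: load  L4 → E/I on L4; bus BusRd; mem=60
  op18 P0: load  L7 → S/O on L7; bus BusRd; mem=98
  op19 P1: load  L7 → S/O on L7; bus (none); mem=98
  op20 P1: load  L7 → S/O on L7; bus (none); mem=98

invalidations = 2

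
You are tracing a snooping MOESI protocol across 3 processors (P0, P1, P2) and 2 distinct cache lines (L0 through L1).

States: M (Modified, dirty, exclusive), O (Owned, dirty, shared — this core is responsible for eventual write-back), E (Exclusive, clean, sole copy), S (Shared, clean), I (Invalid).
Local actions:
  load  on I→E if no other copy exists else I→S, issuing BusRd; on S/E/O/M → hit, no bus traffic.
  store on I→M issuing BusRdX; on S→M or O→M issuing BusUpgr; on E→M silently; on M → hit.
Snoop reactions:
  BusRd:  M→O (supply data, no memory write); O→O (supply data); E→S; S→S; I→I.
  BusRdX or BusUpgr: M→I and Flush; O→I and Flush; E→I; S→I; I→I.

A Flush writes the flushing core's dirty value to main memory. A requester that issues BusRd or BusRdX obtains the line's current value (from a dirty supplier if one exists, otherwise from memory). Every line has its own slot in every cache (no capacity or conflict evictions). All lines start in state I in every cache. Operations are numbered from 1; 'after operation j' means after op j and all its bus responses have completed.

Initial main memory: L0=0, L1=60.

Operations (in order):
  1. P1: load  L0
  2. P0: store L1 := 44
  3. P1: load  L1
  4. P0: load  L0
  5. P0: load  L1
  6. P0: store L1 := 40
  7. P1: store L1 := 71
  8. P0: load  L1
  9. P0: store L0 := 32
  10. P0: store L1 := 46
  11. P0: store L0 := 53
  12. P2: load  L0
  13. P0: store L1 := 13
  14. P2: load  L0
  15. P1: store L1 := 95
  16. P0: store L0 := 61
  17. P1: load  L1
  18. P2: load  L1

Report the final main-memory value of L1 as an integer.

memory[L1] = 13

  op1 P1: load  L0 → I/E/I on L0; bus BusRd; mem=0
  op2 P0: store L1 := 44 → M/I/I on L1; bus BusRdX; mem=60
  op3 P1: load  L1 → O/S/I on L1; bus BusRd; mem=60
  op4 P0: load  L0 → S/S/I on L0; bus BusRd; mem=0
  op5 P0: load  L1 → O/S/I on L1; bus (none); mem=60
  op6 P0: store L1 := 40 → M/I/I on L1; bus BusUpgr; mem=60
  op7 P1: store L1 := 71 → I/M/I on L1; bus BusRdX Flush; mem=40
  op8 P0: load  L1 → S/O/I on L1; bus BusRd; mem=40
  op9 P0: store L0 := 32 → M/I/I on L0; bus BusUpgr; mem=0
  op10 P0: store L1 := 46 → M/I/I on L1; bus BusUpgr Flush; mem=71
  op11 P0: store L0 := 53 → M/I/I on L0; bus (none); mem=0
  op12 P2: load  L0 → O/I/S on L0; bus BusRd; mem=0
  op13 P0: store L1 := 13 → M/I/I on L1; bus (none); mem=71
  op14 P2: load  L0 → O/I/S on L0; bus (none); mem=0
  op15 P1: store L1 := 95 → I/M/I on L1; bus BusRdX Flush; mem=13
  op16 P0: store L0 := 61 → M/I/I on L0; bus BusUpgr; mem=0
  op17 P1: load  L1 → I/M/I on L1; bus (none); mem=13
  op18 P2: load  L1 → I/O/S on L1; bus BusRd; mem=13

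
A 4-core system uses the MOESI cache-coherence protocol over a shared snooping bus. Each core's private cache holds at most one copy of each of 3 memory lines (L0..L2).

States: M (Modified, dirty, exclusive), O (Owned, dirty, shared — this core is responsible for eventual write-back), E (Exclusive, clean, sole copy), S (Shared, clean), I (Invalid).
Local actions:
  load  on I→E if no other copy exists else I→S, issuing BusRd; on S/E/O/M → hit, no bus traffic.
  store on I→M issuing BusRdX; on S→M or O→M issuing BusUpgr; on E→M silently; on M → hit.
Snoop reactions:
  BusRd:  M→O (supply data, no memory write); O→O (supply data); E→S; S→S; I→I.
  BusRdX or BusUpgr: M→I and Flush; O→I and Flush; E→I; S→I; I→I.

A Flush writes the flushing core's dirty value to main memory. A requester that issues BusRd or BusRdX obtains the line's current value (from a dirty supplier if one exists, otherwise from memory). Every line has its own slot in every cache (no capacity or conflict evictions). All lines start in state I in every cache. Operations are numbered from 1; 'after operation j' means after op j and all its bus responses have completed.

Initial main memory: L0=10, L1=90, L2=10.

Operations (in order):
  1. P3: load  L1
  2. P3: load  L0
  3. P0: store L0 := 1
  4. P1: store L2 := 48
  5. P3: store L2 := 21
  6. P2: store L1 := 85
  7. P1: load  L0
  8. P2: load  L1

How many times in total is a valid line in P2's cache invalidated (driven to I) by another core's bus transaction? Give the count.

invalidations = 0

[1] P3: load  L1 | P0:I, P1:I, P2:I, P3:E(90) | bus: BusRd
[2] P3: load  L0 | P0:I, P1:I, P2:I, P3:E(10) | bus: BusRd
[3] P0: store L0 := 1 | P0:M(1), P1:I, P2:I, P3:I | bus: BusRdX
[4] P1: store L2 := 48 | P0:I, P1:M(48), P2:I, P3:I | bus: BusRdX
[5] P3: store L2 := 21 | P0:I, P1:I, P2:I, P3:M(21) | bus: BusRdX,Flush
[6] P2: store L1 := 85 | P0:I, P1:I, P2:M(85), P3:I | bus: BusRdX
[7] P1: load  L0 | P0:O(1), P1:S(1), P2:I, P3:I | bus: BusRd
[8] P2: load  L1 | P0:I, P1:I, P2:M(85), P3:I | bus: none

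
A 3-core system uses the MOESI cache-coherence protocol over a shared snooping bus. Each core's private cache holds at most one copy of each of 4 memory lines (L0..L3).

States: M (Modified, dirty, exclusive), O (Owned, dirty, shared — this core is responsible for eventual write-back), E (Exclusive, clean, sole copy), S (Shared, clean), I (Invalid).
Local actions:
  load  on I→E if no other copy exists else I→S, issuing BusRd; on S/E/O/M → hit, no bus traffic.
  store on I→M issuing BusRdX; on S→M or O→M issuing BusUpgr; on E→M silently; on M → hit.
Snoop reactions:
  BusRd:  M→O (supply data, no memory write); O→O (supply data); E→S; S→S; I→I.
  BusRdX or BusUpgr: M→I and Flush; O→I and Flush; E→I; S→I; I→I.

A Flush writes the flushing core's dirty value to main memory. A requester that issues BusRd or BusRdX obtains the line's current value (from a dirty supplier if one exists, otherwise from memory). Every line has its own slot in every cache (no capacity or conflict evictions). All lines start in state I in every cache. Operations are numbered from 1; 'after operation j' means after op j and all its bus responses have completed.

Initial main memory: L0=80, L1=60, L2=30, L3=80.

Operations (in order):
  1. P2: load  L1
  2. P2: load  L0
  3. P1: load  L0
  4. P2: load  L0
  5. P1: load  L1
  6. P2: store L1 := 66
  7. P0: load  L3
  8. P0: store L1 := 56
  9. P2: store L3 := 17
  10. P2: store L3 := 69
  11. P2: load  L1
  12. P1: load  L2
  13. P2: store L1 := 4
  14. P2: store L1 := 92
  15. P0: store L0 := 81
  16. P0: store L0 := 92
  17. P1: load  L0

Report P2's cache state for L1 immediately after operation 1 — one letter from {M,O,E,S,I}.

state = E

[1] P2: load  L1 | P0:I, P1:I, P2:E(60) | bus: BusRd
[2] P2: load  L0 | P0:I, P1:I, P2:E(80) | bus: BusRd
[3] P1: load  L0 | P0:I, P1:S(80), P2:S(80) | bus: BusRd
[4] P2: load  L0 | P0:I, P1:S(80), P2:S(80) | bus: none
[5] P1: load  L1 | P0:I, P1:S(60), P2:S(60) | bus: BusRd
[6] P2: store L1 := 66 | P0:I, P1:I, P2:M(66) | bus: BusUpgr
[7] P0: load  L3 | P0:E(80), P1:I, P2:I | bus: BusRd
[8] P0: store L1 := 56 | P0:M(56), P1:I, P2:I | bus: BusRdX,Flush
[9] P2: store L3 := 17 | P0:I, P1:I, P2:M(17) | bus: BusRdX
[10] P2: store L3 := 69 | P0:I, P1:I, P2:M(69) | bus: none
[11] P2: load  L1 | P0:O(56), P1:I, P2:S(56) | bus: BusRd
[12] P1: load  L2 | P0:I, P1:E(30), P2:I | bus: BusRd
[13] P2: store L1 := 4 | P0:I, P1:I, P2:M(4) | bus: BusUpgr,Flush
[14] P2: store L1 := 92 | P0:I, P1:I, P2:M(92) | bus: none
[15] P0: store L0 := 81 | P0:M(81), P1:I, P2:I | bus: BusRdX
[16] P0: store L0 := 92 | P0:M(92), P1:I, P2:I | bus: none
[17] P1: load  L0 | P0:O(92), P1:S(92), P2:I | bus: BusRd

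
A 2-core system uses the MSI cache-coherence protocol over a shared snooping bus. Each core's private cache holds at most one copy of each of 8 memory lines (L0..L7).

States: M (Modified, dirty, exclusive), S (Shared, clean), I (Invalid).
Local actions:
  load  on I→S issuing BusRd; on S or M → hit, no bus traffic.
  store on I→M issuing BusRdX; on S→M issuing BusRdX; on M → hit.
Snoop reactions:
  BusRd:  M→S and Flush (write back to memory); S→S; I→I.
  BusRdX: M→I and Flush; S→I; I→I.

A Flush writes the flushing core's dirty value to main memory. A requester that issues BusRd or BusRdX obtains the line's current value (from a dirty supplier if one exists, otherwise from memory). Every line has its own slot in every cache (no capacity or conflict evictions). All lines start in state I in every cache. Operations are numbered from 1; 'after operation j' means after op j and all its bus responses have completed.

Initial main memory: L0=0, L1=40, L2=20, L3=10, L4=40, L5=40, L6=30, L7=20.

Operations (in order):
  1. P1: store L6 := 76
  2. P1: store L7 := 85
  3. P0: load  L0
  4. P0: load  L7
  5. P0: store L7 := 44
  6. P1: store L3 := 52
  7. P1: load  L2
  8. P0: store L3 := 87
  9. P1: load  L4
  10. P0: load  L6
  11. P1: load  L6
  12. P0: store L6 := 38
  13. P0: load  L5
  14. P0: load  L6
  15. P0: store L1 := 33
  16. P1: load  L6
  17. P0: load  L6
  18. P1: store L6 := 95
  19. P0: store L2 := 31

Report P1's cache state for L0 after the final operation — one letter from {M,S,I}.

[1] P1: store L6 := 76 | P0:I, P1:M(76) | bus: BusRdX
[2] P1: store L7 := 85 | P0:I, P1:M(85) | bus: BusRdX
[3] P0: load  L0 | P0:S(0), P1:I | bus: BusRd
[4] P0: load  L7 | P0:S(85), P1:S(85) | bus: BusRd,Flush
[5] P0: store L7 := 44 | P0:M(44), P1:I | bus: BusRdX
[6] P1: store L3 := 52 | P0:I, P1:M(52) | bus: BusRdX
[7] P1: load  L2 | P0:I, P1:S(20) | bus: BusRd
[8] P0: store L3 := 87 | P0:M(87), P1:I | bus: BusRdX,Flush
[9] P1: load  L4 | P0:I, P1:S(40) | bus: BusRd
[10] P0: load  L6 | P0:S(76), P1:S(76) | bus: BusRd,Flush
[11] P1: load  L6 | P0:S(76), P1:S(76) | bus: none
[12] P0: store L6 := 38 | P0:M(38), P1:I | bus: BusRdX
[13] P0: load  L5 | P0:S(40), P1:I | bus: BusRd
[14] P0: load  L6 | P0:M(38), P1:I | bus: none
[15] P0: store L1 := 33 | P0:M(33), P1:I | bus: BusRdX
[16] P1: load  L6 | P0:S(38), P1:S(38) | bus: BusRd,Flush
[17] P0: load  L6 | P0:S(38), P1:S(38) | bus: none
[18] P1: store L6 := 95 | P0:I, P1:M(95) | bus: BusRdX
[19] P0: store L2 := 31 | P0:M(31), P1:I | bus: BusRdX

state = I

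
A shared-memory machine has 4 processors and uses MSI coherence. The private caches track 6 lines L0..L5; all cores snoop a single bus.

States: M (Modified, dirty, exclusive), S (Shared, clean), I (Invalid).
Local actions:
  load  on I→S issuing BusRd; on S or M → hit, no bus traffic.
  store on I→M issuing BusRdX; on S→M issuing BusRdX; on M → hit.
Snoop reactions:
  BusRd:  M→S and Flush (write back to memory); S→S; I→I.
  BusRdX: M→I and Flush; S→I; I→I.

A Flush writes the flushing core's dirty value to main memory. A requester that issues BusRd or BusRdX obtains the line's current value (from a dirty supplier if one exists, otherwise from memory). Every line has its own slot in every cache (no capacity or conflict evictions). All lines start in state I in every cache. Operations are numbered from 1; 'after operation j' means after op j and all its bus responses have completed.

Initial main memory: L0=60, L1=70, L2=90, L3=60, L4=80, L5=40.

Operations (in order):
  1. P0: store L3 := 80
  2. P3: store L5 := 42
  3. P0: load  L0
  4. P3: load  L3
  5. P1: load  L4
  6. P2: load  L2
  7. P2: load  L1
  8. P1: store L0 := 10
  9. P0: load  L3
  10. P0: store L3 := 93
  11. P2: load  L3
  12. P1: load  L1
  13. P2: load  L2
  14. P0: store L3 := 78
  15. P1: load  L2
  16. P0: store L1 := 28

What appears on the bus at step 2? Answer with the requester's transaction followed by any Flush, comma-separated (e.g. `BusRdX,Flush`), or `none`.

[1] P0: store L3 := 80 | P0:M(80), P1:I, P2:I, P3:I | bus: BusRdX
[2] P3: store L5 := 42 | P0:I, P1:I, P2:I, P3:M(42) | bus: BusRdX
[3] P0: load  L0 | P0:S(60), P1:I, P2:I, P3:I | bus: BusRd
[4] P3: load  L3 | P0:S(80), P1:I, P2:I, P3:S(80) | bus: BusRd,Flush
[5] P1: load  L4 | P0:I, P1:S(80), P2:I, P3:I | bus: BusRd
[6] P2: load  L2 | P0:I, P1:I, P2:S(90), P3:I | bus: BusRd
[7] P2: load  L1 | P0:I, P1:I, P2:S(70), P3:I | bus: BusRd
[8] P1: store L0 := 10 | P0:I, P1:M(10), P2:I, P3:I | bus: BusRdX
[9] P0: load  L3 | P0:S(80), P1:I, P2:I, P3:S(80) | bus: none
[10] P0: store L3 := 93 | P0:M(93), P1:I, P2:I, P3:I | bus: BusRdX
[11] P2: load  L3 | P0:S(93), P1:I, P2:S(93), P3:I | bus: BusRd,Flush
[12] P1: load  L1 | P0:I, P1:S(70), P2:S(70), P3:I | bus: BusRd
[13] P2: load  L2 | P0:I, P1:I, P2:S(90), P3:I | bus: none
[14] P0: store L3 := 78 | P0:M(78), P1:I, P2:I, P3:I | bus: BusRdX
[15] P1: load  L2 | P0:I, P1:S(90), P2:S(90), P3:I | bus: BusRd
[16] P0: store L1 := 28 | P0:M(28), P1:I, P2:I, P3:I | bus: BusRdX

bus = BusRdX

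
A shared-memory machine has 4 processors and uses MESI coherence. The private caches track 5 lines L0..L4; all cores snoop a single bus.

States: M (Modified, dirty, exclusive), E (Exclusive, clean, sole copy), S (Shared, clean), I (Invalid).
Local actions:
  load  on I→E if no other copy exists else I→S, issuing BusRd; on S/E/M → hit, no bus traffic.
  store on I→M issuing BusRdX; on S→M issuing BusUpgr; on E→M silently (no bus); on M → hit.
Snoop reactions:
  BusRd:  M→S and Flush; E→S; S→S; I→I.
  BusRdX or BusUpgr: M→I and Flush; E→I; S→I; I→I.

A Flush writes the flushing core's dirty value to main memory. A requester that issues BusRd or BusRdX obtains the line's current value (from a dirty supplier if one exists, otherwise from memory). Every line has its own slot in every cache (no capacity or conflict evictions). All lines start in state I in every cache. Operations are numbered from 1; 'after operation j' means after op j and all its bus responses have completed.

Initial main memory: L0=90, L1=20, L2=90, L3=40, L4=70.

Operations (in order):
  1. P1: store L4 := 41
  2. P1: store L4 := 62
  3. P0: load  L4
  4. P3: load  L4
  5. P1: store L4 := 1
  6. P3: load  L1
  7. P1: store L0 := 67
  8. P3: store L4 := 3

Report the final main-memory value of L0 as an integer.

memory[L0] = 90

step 1: P1: store L4 := 41  ⟶  IMII  (L4)  txn=BusRdX  M[L4]=70
step 2: P1: store L4 := 62  ⟶  IMII  (L4)  txn=∅  M[L4]=70
step 3: P0: load  L4  ⟶  SSII  (L4)  txn=BusRd+Flush  M[L4]=62
step 4: P3: load  L4  ⟶  SSIS  (L4)  txn=BusRd  M[L4]=62
step 5: P1: store L4 := 1  ⟶  IMII  (L4)  txn=BusUpgr  M[L4]=62
step 6: P3: load  L1  ⟶  IIIE  (L1)  txn=BusRd  M[L1]=20
step 7: P1: store L0 := 67  ⟶  IMII  (L0)  txn=BusRdX  M[L0]=90
step 8: P3: store L4 := 3  ⟶  IIIM  (L4)  txn=BusRdX+Flush  M[L4]=1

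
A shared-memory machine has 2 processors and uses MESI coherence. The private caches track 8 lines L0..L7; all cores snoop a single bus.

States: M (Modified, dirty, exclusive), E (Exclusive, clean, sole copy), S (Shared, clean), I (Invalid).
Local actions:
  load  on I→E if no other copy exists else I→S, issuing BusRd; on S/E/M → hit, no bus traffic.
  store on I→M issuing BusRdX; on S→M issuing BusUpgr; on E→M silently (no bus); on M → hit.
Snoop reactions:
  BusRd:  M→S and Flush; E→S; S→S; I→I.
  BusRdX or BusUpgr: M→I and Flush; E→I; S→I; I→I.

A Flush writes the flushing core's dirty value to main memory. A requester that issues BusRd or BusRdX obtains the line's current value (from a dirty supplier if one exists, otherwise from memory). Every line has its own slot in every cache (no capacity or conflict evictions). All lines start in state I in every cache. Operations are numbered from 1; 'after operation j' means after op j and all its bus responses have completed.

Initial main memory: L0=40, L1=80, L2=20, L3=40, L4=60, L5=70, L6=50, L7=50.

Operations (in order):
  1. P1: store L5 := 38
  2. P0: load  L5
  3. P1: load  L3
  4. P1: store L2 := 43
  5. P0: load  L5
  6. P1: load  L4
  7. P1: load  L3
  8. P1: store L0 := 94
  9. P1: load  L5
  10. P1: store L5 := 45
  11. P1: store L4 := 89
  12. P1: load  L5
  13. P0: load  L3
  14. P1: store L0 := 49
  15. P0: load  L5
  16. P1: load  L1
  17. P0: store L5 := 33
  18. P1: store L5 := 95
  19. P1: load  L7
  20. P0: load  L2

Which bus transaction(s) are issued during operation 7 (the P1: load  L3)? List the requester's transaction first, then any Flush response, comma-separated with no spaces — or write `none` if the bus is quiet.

bus = none

step 1: P1: store L5 := 38  ⟶  IM  (L5)  txn=BusRdX  M[L5]=70
step 2: P0: load  L5  ⟶  SS  (L5)  txn=BusRd+Flush  M[L5]=38
step 3: P1: load  L3  ⟶  IE  (L3)  txn=BusRd  M[L3]=40
step 4: P1: store L2 := 43  ⟶  IM  (L2)  txn=BusRdX  M[L2]=20
step 5: P0: load  L5  ⟶  SS  (L5)  txn=∅  M[L5]=38
step 6: P1: load  L4  ⟶  IE  (L4)  txn=BusRd  M[L4]=60
step 7: P1: load  L3  ⟶  IE  (L3)  txn=∅  M[L3]=40
step 8: P1: store L0 := 94  ⟶  IM  (L0)  txn=BusRdX  M[L0]=40
step 9: P1: load  L5  ⟶  SS  (L5)  txn=∅  M[L5]=38
step 10: P1: store L5 := 45  ⟶  IM  (L5)  txn=BusUpgr  M[L5]=38
step 11: P1: store L4 := 89  ⟶  IM  (L4)  txn=∅  M[L4]=60
step 12: P1: load  L5  ⟶  IM  (L5)  txn=∅  M[L5]=38
step 13: P0: load  L3  ⟶  SS  (L3)  txn=BusRd  M[L3]=40
step 14: P1: store L0 := 49  ⟶  IM  (L0)  txn=∅  M[L0]=40
step 15: P0: load  L5  ⟶  SS  (L5)  txn=BusRd+Flush  M[L5]=45
step 16: P1: load  L1  ⟶  IE  (L1)  txn=BusRd  M[L1]=80
step 17: P0: store L5 := 33  ⟶  MI  (L5)  txn=BusUpgr  M[L5]=45
step 18: P1: store L5 := 95  ⟶  IM  (L5)  txn=BusRdX+Flush  M[L5]=33
step 19: P1: load  L7  ⟶  IE  (L7)  txn=BusRd  M[L7]=50
step 20: P0: load  L2  ⟶  SS  (L2)  txn=BusRd+Flush  M[L2]=43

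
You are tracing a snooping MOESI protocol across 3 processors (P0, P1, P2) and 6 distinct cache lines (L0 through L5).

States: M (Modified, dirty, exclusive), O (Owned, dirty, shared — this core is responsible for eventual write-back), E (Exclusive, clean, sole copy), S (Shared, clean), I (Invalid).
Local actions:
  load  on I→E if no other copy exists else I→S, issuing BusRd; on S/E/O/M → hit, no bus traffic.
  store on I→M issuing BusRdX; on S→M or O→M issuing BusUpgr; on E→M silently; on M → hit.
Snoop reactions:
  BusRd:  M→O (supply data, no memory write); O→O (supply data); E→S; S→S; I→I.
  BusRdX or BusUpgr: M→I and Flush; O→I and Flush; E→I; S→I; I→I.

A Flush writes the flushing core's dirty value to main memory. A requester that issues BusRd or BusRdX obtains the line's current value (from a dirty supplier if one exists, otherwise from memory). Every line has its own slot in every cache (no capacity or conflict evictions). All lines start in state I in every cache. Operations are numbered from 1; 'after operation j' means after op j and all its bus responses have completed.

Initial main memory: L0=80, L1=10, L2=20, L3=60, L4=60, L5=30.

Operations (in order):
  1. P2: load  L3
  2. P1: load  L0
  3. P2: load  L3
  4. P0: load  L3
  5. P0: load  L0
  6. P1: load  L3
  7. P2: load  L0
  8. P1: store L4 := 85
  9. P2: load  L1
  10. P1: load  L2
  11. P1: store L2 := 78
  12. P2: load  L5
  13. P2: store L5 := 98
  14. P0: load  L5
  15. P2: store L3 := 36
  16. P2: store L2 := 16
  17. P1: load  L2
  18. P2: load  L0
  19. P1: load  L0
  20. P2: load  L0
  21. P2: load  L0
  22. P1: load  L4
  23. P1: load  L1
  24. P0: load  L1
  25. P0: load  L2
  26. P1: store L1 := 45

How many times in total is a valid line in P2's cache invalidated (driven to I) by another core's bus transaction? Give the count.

invalidations = 1

[1] P2: load  L3 | P0:I, P1:I, P2:E(60) | bus: BusRd
[2] P1: load  L0 | P0:I, P1:E(80), P2:I | bus: BusRd
[3] P2: load  L3 | P0:I, P1:I, P2:E(60) | bus: none
[4] P0: load  L3 | P0:S(60), P1:I, P2:S(60) | bus: BusRd
[5] P0: load  L0 | P0:S(80), P1:S(80), P2:I | bus: BusRd
[6] P1: load  L3 | P0:S(60), P1:S(60), P2:S(60) | bus: BusRd
[7] P2: load  L0 | P0:S(80), P1:S(80), P2:S(80) | bus: BusRd
[8] P1: store L4 := 85 | P0:I, P1:M(85), P2:I | bus: BusRdX
[9] P2: load  L1 | P0:I, P1:I, P2:E(10) | bus: BusRd
[10] P1: load  L2 | P0:I, P1:E(20), P2:I | bus: BusRd
[11] P1: store L2 := 78 | P0:I, P1:M(78), P2:I | bus: none
[12] P2: load  L5 | P0:I, P1:I, P2:E(30) | bus: BusRd
[13] P2: store L5 := 98 | P0:I, P1:I, P2:M(98) | bus: none
[14] P0: load  L5 | P0:S(98), P1:I, P2:O(98) | bus: BusRd
[15] P2: store L3 := 36 | P0:I, P1:I, P2:M(36) | bus: BusUpgr
[16] P2: store L2 := 16 | P0:I, P1:I, P2:M(16) | bus: BusRdX,Flush
[17] P1: load  L2 | P0:I, P1:S(16), P2:O(16) | bus: BusRd
[18] P2: load  L0 | P0:S(80), P1:S(80), P2:S(80) | bus: none
[19] P1: load  L0 | P0:S(80), P1:S(80), P2:S(80) | bus: none
[20] P2: load  L0 | P0:S(80), P1:S(80), P2:S(80) | bus: none
[21] P2: load  L0 | P0:S(80), P1:S(80), P2:S(80) | bus: none
[22] P1: load  L4 | P0:I, P1:M(85), P2:I | bus: none
[23] P1: load  L1 | P0:I, P1:S(10), P2:S(10) | bus: BusRd
[24] P0: load  L1 | P0:S(10), P1:S(10), P2:S(10) | bus: BusRd
[25] P0: load  L2 | P0:S(16), P1:S(16), P2:O(16) | bus: BusRd
[26] P1: store L1 := 45 | P0:I, P1:M(45), P2:I | bus: BusUpgr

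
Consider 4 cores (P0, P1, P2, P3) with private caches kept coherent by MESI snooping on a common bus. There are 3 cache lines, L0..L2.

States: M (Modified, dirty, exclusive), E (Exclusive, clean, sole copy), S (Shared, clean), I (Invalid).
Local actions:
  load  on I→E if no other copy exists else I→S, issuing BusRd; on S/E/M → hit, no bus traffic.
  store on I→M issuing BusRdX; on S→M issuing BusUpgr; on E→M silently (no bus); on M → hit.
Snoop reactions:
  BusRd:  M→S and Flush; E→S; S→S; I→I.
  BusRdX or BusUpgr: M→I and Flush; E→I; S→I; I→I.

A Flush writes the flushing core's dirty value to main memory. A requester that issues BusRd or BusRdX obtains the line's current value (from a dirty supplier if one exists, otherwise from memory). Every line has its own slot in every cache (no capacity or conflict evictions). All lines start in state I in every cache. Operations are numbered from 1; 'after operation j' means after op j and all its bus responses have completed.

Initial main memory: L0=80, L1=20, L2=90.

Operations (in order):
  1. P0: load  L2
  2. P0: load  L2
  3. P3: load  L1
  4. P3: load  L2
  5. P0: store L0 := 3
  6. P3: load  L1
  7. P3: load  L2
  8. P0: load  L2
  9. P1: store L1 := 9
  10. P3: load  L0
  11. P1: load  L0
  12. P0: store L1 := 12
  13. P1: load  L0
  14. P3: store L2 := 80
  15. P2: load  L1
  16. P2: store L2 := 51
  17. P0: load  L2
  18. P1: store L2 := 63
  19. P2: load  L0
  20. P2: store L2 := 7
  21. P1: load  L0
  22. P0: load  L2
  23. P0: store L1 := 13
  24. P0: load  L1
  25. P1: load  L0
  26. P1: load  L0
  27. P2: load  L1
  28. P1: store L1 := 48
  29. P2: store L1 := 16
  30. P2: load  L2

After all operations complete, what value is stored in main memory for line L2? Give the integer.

[1] P0: load  L2 | P0:E(90), P1:I, P2:I, P3:I | bus: BusRd
[2] P0: load  L2 | P0:E(90), P1:I, P2:I, P3:I | bus: none
[3] P3: load  L1 | P0:I, P1:I, P2:I, P3:E(20) | bus: BusRd
[4] P3: load  L2 | P0:S(90), P1:I, P2:I, P3:S(90) | bus: BusRd
[5] P0: store L0 := 3 | P0:M(3), P1:I, P2:I, P3:I | bus: BusRdX
[6] P3: load  L1 | P0:I, P1:I, P2:I, P3:E(20) | bus: none
[7] P3: load  L2 | P0:S(90), P1:I, P2:I, P3:S(90) | bus: none
[8] P0: load  L2 | P0:S(90), P1:I, P2:I, P3:S(90) | bus: none
[9] P1: store L1 := 9 | P0:I, P1:M(9), P2:I, P3:I | bus: BusRdX
[10] P3: load  L0 | P0:S(3), P1:I, P2:I, P3:S(3) | bus: BusRd,Flush
[11] P1: load  L0 | P0:S(3), P1:S(3), P2:I, P3:S(3) | bus: BusRd
[12] P0: store L1 := 12 | P0:M(12), P1:I, P2:I, P3:I | bus: BusRdX,Flush
[13] P1: load  L0 | P0:S(3), P1:S(3), P2:I, P3:S(3) | bus: none
[14] P3: store L2 := 80 | P0:I, P1:I, P2:I, P3:M(80) | bus: BusUpgr
[15] P2: load  L1 | P0:S(12), P1:I, P2:S(12), P3:I | bus: BusRd,Flush
[16] P2: store L2 := 51 | P0:I, P1:I, P2:M(51), P3:I | bus: BusRdX,Flush
[17] P0: load  L2 | P0:S(51), P1:I, P2:S(51), P3:I | bus: BusRd,Flush
[18] P1: store L2 := 63 | P0:I, P1:M(63), P2:I, P3:I | bus: BusRdX
[19] P2: load  L0 | P0:S(3), P1:S(3), P2:S(3), P3:S(3) | bus: BusRd
[20] P2: store L2 := 7 | P0:I, P1:I, P2:M(7), P3:I | bus: BusRdX,Flush
[21] P1: load  L0 | P0:S(3), P1:S(3), P2:S(3), P3:S(3) | bus: none
[22] P0: load  L2 | P0:S(7), P1:I, P2:S(7), P3:I | bus: BusRd,Flush
[23] P0: store L1 := 13 | P0:M(13), P1:I, P2:I, P3:I | bus: BusUpgr
[24] P0: load  L1 | P0:M(13), P1:I, P2:I, P3:I | bus: none
[25] P1: load  L0 | P0:S(3), P1:S(3), P2:S(3), P3:S(3) | bus: none
[26] P1: load  L0 | P0:S(3), P1:S(3), P2:S(3), P3:S(3) | bus: none
[27] P2: load  L1 | P0:S(13), P1:I, P2:S(13), P3:I | bus: BusRd,Flush
[28] P1: store L1 := 48 | P0:I, P1:M(48), P2:I, P3:I | bus: BusRdX
[29] P2: store L1 := 16 | P0:I, P1:I, P2:M(16), P3:I | bus: BusRdX,Flush
[30] P2: load  L2 | P0:S(7), P1:I, P2:S(7), P3:I | bus: none

memory[L2] = 7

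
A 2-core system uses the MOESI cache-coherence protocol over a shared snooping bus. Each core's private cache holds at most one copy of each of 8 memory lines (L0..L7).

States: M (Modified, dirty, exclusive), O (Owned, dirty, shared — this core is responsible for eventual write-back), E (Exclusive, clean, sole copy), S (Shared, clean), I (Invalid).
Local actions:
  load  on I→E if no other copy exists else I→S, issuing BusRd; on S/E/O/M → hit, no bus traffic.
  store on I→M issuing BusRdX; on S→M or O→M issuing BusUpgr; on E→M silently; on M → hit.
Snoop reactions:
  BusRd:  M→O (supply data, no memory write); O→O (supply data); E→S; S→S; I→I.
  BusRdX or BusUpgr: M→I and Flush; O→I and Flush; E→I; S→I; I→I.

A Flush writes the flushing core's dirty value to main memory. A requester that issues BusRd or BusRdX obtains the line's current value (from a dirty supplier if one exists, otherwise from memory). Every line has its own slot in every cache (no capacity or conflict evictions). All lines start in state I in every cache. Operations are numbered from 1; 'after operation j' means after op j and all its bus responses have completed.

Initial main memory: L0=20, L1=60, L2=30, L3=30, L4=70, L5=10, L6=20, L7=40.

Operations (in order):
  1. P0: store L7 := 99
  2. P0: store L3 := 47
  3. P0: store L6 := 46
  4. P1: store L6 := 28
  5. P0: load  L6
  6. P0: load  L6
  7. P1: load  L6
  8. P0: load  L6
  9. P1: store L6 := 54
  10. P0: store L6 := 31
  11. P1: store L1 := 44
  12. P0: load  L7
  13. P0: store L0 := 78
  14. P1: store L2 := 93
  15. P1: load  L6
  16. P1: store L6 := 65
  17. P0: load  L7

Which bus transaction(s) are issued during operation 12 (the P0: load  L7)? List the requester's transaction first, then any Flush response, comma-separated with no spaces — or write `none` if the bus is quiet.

  op1 P0: store L7 := 99 → M/I on L7; bus BusRdX; mem=40
  op2 P0: store L3 := 47 → M/I on L3; bus BusRdX; mem=30
  op3 P0: store L6 := 46 → M/I on L6; bus BusRdX; mem=20
  op4 P1: store L6 := 28 → I/M on L6; bus BusRdX Flush; mem=46
  op5 P0: load  L6 → S/O on L6; bus BusRd; mem=46
  op6 P0: load  L6 → S/O on L6; bus (none); mem=46
  op7 P1: load  L6 → S/O on L6; bus (none); mem=46
  op8 P0: load  L6 → S/O on L6; bus (none); mem=46
  op9 P1: store L6 := 54 → I/M on L6; bus BusUpgr; mem=46
  op10 P0: store L6 := 31 → M/I on L6; bus BusRdX Flush; mem=54
  op11 P1: store L1 := 44 → I/M on L1; bus BusRdX; mem=60
  op12 P0: load  L7 → M/I on L7; bus (none); mem=40
  op13 P0: store L0 := 78 → M/I on L0; bus BusRdX; mem=20
  op14 P1: store L2 := 93 → I/M on L2; bus BusRdX; mem=30
  op15 P1: load  L6 → O/S on L6; bus BusRd; mem=54
  op16 P1: store L6 := 65 → I/M on L6; bus BusUpgr Flush; mem=31
  op17 P0: load  L7 → M/I on L7; bus (none); mem=40

bus = none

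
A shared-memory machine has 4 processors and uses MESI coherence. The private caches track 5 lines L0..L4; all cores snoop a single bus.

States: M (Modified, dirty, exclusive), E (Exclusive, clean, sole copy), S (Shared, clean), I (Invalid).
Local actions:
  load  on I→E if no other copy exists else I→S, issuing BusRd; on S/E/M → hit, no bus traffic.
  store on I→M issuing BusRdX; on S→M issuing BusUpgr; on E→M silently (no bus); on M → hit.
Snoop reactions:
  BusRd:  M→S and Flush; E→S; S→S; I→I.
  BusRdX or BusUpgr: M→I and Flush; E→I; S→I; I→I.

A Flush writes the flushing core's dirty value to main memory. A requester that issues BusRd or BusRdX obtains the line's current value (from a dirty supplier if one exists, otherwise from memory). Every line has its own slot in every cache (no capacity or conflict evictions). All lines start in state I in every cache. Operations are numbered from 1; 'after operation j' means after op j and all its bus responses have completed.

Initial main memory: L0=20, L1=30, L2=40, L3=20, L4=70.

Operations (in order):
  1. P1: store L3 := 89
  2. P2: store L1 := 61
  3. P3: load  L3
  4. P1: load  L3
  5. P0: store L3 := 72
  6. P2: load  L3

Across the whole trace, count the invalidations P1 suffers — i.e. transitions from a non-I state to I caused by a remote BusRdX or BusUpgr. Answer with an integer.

[1] P1: store L3 := 89 | P0:I, P1:M(89), P2:I, P3:I | bus: BusRdX
[2] P2: store L1 := 61 | P0:I, P1:I, P2:M(61), P3:I | bus: BusRdX
[3] P3: load  L3 | P0:I, P1:S(89), P2:I, P3:S(89) | bus: BusRd,Flush
[4] P1: load  L3 | P0:I, P1:S(89), P2:I, P3:S(89) | bus: none
[5] P0: store L3 := 72 | P0:M(72), P1:I, P2:I, P3:I | bus: BusRdX
[6] P2: load  L3 | P0:S(72), P1:I, P2:S(72), P3:I | bus: BusRd,Flush

invalidations = 1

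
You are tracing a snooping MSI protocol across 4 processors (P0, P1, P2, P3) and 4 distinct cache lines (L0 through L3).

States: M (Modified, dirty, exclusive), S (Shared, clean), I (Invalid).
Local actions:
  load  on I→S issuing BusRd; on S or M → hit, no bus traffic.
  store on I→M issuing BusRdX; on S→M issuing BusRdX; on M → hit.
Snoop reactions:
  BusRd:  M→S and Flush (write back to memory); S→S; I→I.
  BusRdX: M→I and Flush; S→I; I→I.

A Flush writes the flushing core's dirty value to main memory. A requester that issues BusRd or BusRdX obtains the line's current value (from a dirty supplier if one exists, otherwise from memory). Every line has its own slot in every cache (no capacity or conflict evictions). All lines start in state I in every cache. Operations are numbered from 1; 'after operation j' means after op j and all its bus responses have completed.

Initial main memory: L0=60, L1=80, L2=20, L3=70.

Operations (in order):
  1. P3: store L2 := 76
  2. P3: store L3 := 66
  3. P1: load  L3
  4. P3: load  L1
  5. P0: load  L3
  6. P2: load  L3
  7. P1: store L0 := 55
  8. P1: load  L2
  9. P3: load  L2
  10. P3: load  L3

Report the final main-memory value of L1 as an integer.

step 1: P3: store L2 := 76  ⟶  IIIM  (L2)  txn=BusRdX  M[L2]=20
step 2: P3: store L3 := 66  ⟶  IIIM  (L3)  txn=BusRdX  M[L3]=70
step 3: P1: load  L3  ⟶  ISIS  (L3)  txn=BusRd+Flush  M[L3]=66
step 4: P3: load  L1  ⟶  IIIS  (L1)  txn=BusRd  M[L1]=80
step 5: P0: load  L3  ⟶  SSIS  (L3)  txn=BusRd  M[L3]=66
step 6: P2: load  L3  ⟶  SSSS  (L3)  txn=BusRd  M[L3]=66
step 7: P1: store L0 := 55  ⟶  IMII  (L0)  txn=BusRdX  M[L0]=60
step 8: P1: load  L2  ⟶  ISIS  (L2)  txn=BusRd+Flush  M[L2]=76
step 9: P3: load  L2  ⟶  ISIS  (L2)  txn=∅  M[L2]=76
step 10: P3: load  L3  ⟶  SSSS  (L3)  txn=∅  M[L3]=66

memory[L1] = 80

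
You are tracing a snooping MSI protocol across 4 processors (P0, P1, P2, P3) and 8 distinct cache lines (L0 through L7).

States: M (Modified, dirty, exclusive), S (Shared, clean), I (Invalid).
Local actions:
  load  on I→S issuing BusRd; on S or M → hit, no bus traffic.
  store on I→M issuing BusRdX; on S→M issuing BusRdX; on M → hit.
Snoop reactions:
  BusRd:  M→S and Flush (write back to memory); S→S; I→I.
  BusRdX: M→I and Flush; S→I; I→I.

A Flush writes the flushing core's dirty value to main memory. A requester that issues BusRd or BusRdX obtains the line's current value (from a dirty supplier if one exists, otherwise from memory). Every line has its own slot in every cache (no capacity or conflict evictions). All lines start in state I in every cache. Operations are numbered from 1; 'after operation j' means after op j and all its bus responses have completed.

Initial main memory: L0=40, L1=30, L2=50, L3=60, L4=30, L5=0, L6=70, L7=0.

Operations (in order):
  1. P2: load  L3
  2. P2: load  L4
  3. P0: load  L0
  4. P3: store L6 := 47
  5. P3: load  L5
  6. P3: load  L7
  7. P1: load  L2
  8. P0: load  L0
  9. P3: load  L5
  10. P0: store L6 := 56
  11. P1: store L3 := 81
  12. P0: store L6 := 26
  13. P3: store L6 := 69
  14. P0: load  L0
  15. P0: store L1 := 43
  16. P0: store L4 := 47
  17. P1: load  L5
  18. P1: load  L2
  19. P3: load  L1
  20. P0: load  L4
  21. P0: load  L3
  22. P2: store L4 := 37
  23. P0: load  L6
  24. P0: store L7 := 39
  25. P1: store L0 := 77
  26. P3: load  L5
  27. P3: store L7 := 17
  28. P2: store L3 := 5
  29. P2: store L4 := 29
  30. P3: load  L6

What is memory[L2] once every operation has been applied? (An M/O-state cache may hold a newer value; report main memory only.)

step 1: P2: load  L3  ⟶  IISI  (L3)  txn=BusRd  M[L3]=60
step 2: P2: load  L4  ⟶  IISI  (L4)  txn=BusRd  M[L4]=30
step 3: P0: load  L0  ⟶  SIII  (L0)  txn=BusRd  M[L0]=40
step 4: P3: store L6 := 47  ⟶  IIIM  (L6)  txn=BusRdX  M[L6]=70
step 5: P3: load  L5  ⟶  IIIS  (L5)  txn=BusRd  M[L5]=0
step 6: P3: load  L7  ⟶  IIIS  (L7)  txn=BusRd  M[L7]=0
step 7: P1: load  L2  ⟶  ISII  (L2)  txn=BusRd  M[L2]=50
step 8: P0: load  L0  ⟶  SIII  (L0)  txn=∅  M[L0]=40
step 9: P3: load  L5  ⟶  IIIS  (L5)  txn=∅  M[L5]=0
step 10: P0: store L6 := 56  ⟶  MIII  (L6)  txn=BusRdX+Flush  M[L6]=47
step 11: P1: store L3 := 81  ⟶  IMII  (L3)  txn=BusRdX  M[L3]=60
step 12: P0: store L6 := 26  ⟶  MIII  (L6)  txn=∅  M[L6]=47
step 13: P3: store L6 := 69  ⟶  IIIM  (L6)  txn=BusRdX+Flush  M[L6]=26
step 14: P0: load  L0  ⟶  SIII  (L0)  txn=∅  M[L0]=40
step 15: P0: store L1 := 43  ⟶  MIII  (L1)  txn=BusRdX  M[L1]=30
step 16: P0: store L4 := 47  ⟶  MIII  (L4)  txn=BusRdX  M[L4]=30
step 17: P1: load  L5  ⟶  ISIS  (L5)  txn=BusRd  M[L5]=0
step 18: P1: load  L2  ⟶  ISII  (L2)  txn=∅  M[L2]=50
step 19: P3: load  L1  ⟶  SIIS  (L1)  txn=BusRd+Flush  M[L1]=43
step 20: P0: load  L4  ⟶  MIII  (L4)  txn=∅  M[L4]=30
step 21: P0: load  L3  ⟶  SSII  (L3)  txn=BusRd+Flush  M[L3]=81
step 22: P2: store L4 := 37  ⟶  IIMI  (L4)  txn=BusRdX+Flush  M[L4]=47
step 23: P0: load  L6  ⟶  SIIS  (L6)  txn=BusRd+Flush  M[L6]=69
step 24: P0: store L7 := 39  ⟶  MIII  (L7)  txn=BusRdX  M[L7]=0
step 25: P1: store L0 := 77  ⟶  IMII  (L0)  txn=BusRdX  M[L0]=40
step 26: P3: load  L5  ⟶  ISIS  (L5)  txn=∅  M[L5]=0
step 27: P3: store L7 := 17  ⟶  IIIM  (L7)  txn=BusRdX+Flush  M[L7]=39
step 28: P2: store L3 := 5  ⟶  IIMI  (L3)  txn=BusRdX  M[L3]=81
step 29: P2: store L4 := 29  ⟶  IIMI  (L4)  txn=∅  M[L4]=47
step 30: P3: load  L6  ⟶  SIIS  (L6)  txn=∅  M[L6]=69

memory[L2] = 50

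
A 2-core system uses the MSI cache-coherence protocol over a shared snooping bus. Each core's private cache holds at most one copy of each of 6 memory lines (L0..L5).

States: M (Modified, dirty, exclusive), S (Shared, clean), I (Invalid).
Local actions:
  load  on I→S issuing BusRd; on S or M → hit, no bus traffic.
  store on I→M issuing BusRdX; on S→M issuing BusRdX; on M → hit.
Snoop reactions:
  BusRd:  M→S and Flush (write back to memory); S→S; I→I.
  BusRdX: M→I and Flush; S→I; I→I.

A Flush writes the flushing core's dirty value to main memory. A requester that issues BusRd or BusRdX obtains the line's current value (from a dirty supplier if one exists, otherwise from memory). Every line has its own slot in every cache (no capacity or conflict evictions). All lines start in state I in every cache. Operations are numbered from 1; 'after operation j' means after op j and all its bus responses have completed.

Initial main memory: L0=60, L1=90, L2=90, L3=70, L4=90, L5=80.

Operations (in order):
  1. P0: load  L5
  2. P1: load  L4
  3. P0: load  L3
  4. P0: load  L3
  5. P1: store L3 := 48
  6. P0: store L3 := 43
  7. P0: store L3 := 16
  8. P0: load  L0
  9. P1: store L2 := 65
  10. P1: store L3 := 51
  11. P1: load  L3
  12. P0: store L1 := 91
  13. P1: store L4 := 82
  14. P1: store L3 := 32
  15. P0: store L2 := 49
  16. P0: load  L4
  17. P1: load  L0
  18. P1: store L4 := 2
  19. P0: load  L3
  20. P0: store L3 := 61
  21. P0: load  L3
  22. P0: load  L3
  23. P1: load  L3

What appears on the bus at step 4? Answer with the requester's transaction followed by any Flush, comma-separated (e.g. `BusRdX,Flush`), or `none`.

[1] P0: load  L5 | P0:S(80), P1:I | bus: BusRd
[2] P1: load  L4 | P0:I, P1:S(90) | bus: BusRd
[3] P0: load  L3 | P0:S(70), P1:I | bus: BusRd
[4] P0: load  L3 | P0:S(70), P1:I | bus: none
[5] P1: store L3 := 48 | P0:I, P1:M(48) | bus: BusRdX
[6] P0: store L3 := 43 | P0:M(43), P1:I | bus: BusRdX,Flush
[7] P0: store L3 := 16 | P0:M(16), P1:I | bus: none
[8] P0: load  L0 | P0:S(60), P1:I | bus: BusRd
[9] P1: store L2 := 65 | P0:I, P1:M(65) | bus: BusRdX
[10] P1: store L3 := 51 | P0:I, P1:M(51) | bus: BusRdX,Flush
[11] P1: load  L3 | P0:I, P1:M(51) | bus: none
[12] P0: store L1 := 91 | P0:M(91), P1:I | bus: BusRdX
[13] P1: store L4 := 82 | P0:I, P1:M(82) | bus: BusRdX
[14] P1: store L3 := 32 | P0:I, P1:M(32) | bus: none
[15] P0: store L2 := 49 | P0:M(49), P1:I | bus: BusRdX,Flush
[16] P0: load  L4 | P0:S(82), P1:S(82) | bus: BusRd,Flush
[17] P1: load  L0 | P0:S(60), P1:S(60) | bus: BusRd
[18] P1: store L4 := 2 | P0:I, P1:M(2) | bus: BusRdX
[19] P0: load  L3 | P0:S(32), P1:S(32) | bus: BusRd,Flush
[20] P0: store L3 := 61 | P0:M(61), P1:I | bus: BusRdX
[21] P0: load  L3 | P0:M(61), P1:I | bus: none
[22] P0: load  L3 | P0:M(61), P1:I | bus: none
[23] P1: load  L3 | P0:S(61), P1:S(61) | bus: BusRd,Flush

bus = none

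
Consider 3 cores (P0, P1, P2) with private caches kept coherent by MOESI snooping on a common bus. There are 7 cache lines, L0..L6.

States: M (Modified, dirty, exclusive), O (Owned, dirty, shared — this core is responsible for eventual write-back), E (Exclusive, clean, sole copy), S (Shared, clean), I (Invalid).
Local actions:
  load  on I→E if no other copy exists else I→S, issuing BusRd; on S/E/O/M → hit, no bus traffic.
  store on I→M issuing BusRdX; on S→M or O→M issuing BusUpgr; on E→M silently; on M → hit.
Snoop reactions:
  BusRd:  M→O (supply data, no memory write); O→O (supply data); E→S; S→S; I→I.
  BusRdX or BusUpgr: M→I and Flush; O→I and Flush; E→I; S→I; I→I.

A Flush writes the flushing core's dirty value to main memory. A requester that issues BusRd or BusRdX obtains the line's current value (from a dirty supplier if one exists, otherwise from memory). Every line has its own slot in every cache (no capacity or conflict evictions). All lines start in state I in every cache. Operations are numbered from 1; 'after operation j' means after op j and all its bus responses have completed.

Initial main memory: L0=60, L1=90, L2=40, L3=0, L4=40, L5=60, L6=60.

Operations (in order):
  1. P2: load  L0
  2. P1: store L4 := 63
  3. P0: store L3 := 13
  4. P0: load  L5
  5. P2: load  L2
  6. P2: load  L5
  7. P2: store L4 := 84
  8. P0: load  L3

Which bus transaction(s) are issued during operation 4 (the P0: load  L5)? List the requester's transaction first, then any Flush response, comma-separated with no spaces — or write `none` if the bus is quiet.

step 1: P2: load  L0  ⟶  IIE  (L0)  txn=BusRd  M[L0]=60
step 2: P1: store L4 := 63  ⟶  IMI  (L4)  txn=BusRdX  M[L4]=40
step 3: P0: store L3 := 13  ⟶  MII  (L3)  txn=BusRdX  M[L3]=0
step 4: P0: load  L5  ⟶  EII  (L5)  txn=BusRd  M[L5]=60
step 5: P2: load  L2  ⟶  IIE  (L2)  txn=BusRd  M[L2]=40
step 6: P2: load  L5  ⟶  SIS  (L5)  txn=BusRd  M[L5]=60
step 7: P2: store L4 := 84  ⟶  IIM  (L4)  txn=BusRdX+Flush  M[L4]=63
step 8: P0: load  L3  ⟶  MII  (L3)  txn=∅  M[L3]=0

bus = BusRd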